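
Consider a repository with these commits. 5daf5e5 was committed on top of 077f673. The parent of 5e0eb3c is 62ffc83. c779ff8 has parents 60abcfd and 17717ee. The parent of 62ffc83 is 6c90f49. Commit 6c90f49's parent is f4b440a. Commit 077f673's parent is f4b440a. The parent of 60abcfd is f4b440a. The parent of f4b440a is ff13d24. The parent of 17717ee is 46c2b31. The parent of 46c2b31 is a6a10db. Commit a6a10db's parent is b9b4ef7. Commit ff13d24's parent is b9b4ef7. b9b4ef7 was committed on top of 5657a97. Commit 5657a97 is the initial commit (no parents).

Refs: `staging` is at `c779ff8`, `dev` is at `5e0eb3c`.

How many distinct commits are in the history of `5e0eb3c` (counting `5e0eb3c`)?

Walking parent pointers from 5e0eb3c: reachable set = {5657a97, 5e0eb3c, 62ffc83, 6c90f49, b9b4ef7, f4b440a, ff13d24}.
That is 7 commits.

7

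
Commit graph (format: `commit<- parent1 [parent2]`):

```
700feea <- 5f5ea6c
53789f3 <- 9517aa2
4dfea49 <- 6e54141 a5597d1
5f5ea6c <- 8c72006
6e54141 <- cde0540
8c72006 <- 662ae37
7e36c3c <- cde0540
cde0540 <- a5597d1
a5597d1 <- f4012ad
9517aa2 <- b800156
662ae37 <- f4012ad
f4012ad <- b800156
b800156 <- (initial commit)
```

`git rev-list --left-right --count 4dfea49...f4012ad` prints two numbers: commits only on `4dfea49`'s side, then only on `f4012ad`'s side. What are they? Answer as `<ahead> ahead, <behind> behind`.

Reachable from 4dfea49: {4dfea49, 6e54141, a5597d1, b800156, cde0540, f4012ad}.
Reachable from f4012ad: {b800156, f4012ad}.
Only in 4dfea49's history (ahead): {4dfea49, 6e54141, a5597d1, cde0540} — 4.
Only in f4012ad's history (behind): {} — 0.

4 ahead, 0 behind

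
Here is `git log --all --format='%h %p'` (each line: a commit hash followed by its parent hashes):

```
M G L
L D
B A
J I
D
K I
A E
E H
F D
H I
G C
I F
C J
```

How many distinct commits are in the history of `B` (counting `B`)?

Walking parent pointers from B: reachable set = {A, B, D, E, F, H, I}.
That is 7 commits.

7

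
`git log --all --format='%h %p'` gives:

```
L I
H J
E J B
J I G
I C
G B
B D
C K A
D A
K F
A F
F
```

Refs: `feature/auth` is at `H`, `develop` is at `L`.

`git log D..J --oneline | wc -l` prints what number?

6

Reachable from J: {A, B, C, D, F, G, I, J, K}.
Reachable from D: {A, D, F}.
In J's history but not D's: {B, C, G, I, J, K} — 6 commits.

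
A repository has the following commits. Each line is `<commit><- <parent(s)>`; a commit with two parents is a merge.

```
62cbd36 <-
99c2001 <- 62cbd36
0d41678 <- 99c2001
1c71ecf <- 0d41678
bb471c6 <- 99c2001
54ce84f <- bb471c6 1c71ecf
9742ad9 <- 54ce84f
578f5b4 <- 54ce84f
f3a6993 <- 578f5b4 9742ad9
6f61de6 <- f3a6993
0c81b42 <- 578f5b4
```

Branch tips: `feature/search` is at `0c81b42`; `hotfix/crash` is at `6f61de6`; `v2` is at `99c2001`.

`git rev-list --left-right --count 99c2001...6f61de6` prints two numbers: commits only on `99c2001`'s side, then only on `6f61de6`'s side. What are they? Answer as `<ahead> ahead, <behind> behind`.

Reachable from 99c2001: {62cbd36, 99c2001}.
Reachable from 6f61de6: {0d41678, 1c71ecf, 54ce84f, 578f5b4, 62cbd36, 6f61de6, 9742ad9, 99c2001, bb471c6, f3a6993}.
Only in 99c2001's history (ahead): {} — 0.
Only in 6f61de6's history (behind): {0d41678, 1c71ecf, 54ce84f, 578f5b4, 6f61de6, 9742ad9, bb471c6, f3a6993} — 8.

0 ahead, 8 behind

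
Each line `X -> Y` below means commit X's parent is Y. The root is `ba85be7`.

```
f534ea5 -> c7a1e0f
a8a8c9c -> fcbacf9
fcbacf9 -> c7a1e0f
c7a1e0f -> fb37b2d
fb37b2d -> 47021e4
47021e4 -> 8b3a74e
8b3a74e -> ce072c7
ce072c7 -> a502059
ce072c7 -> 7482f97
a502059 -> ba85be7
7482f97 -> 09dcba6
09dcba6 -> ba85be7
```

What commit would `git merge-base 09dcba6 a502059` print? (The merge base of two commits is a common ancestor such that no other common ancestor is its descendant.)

Ancestors of 09dcba6: {09dcba6, ba85be7}.
Ancestors of a502059: {a502059, ba85be7}.
Common ancestors: {ba85be7}.
The only common ancestor is ba85be7, so it is the merge base.

ba85be7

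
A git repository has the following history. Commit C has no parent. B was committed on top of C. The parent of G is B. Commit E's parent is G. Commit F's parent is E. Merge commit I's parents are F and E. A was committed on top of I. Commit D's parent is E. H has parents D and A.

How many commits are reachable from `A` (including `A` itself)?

Walking parent pointers from A: reachable set = {A, B, C, E, F, G, I}.
That is 7 commits.

7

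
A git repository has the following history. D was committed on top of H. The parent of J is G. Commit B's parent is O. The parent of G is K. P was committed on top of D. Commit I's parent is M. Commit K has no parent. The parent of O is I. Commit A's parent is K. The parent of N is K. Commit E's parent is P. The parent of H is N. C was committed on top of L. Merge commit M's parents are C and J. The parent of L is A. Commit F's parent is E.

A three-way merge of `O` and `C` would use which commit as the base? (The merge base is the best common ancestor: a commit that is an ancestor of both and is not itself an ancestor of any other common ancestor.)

C

Ancestors of O: {A, C, G, I, J, K, L, M, O}.
Ancestors of C: {A, C, K, L}.
Common ancestors: {A, C, K, L}.
Among these, C is not an ancestor of any other common ancestor — it is the merge base.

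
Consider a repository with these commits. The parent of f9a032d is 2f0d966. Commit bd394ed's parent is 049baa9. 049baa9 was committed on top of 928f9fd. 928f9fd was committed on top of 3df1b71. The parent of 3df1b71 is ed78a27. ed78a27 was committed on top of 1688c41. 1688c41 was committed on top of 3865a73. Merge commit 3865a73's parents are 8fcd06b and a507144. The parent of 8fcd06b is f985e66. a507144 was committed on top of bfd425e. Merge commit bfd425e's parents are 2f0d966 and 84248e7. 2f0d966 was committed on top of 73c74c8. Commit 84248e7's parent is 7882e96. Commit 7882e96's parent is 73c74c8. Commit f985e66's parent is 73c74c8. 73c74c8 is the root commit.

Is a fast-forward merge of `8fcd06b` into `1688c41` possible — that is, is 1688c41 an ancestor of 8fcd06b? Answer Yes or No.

No

A fast-forward from 1688c41 to 8fcd06b is possible iff 1688c41 is an ancestor of 8fcd06b.
Ancestors of 8fcd06b: {73c74c8, 8fcd06b, f985e66}.
1688c41 is not among them, so fast-forward is not possible.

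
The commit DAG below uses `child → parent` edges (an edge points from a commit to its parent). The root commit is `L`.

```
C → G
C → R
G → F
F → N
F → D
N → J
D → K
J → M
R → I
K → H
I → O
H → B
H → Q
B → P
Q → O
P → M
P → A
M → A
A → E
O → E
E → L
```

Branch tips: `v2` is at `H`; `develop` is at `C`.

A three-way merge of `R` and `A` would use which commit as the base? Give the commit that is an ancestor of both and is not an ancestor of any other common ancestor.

Ancestors of R: {E, I, L, O, R}.
Ancestors of A: {A, E, L}.
Common ancestors: {E, L}.
Among these, E is not an ancestor of any other common ancestor — it is the merge base.

E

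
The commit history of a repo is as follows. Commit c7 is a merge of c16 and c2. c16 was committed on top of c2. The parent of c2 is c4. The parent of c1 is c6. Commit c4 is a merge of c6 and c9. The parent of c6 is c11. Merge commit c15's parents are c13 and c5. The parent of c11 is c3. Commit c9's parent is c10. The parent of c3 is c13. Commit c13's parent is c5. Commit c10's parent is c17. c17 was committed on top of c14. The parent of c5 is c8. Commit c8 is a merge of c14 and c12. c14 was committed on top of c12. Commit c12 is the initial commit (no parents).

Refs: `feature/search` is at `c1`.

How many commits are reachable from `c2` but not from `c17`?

Reachable from c2: {c10, c11, c12, c13, c14, c17, c2, c3, c4, c5, c6, c8, c9}.
Reachable from c17: {c12, c14, c17}.
In c2's history but not c17's: {c10, c11, c13, c2, c3, c4, c5, c6, c8, c9} — 10 commits.

10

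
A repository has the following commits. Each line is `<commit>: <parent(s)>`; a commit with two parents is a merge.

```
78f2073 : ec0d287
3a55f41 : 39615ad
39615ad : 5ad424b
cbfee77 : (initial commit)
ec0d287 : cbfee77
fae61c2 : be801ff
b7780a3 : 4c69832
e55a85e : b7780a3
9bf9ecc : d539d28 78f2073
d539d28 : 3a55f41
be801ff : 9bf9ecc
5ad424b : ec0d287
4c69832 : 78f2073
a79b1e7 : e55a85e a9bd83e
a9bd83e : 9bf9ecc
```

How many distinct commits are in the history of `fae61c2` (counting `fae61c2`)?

Walking parent pointers from fae61c2: reachable set = {39615ad, 3a55f41, 5ad424b, 78f2073, 9bf9ecc, be801ff, cbfee77, d539d28, ec0d287, fae61c2}.
That is 10 commits.

10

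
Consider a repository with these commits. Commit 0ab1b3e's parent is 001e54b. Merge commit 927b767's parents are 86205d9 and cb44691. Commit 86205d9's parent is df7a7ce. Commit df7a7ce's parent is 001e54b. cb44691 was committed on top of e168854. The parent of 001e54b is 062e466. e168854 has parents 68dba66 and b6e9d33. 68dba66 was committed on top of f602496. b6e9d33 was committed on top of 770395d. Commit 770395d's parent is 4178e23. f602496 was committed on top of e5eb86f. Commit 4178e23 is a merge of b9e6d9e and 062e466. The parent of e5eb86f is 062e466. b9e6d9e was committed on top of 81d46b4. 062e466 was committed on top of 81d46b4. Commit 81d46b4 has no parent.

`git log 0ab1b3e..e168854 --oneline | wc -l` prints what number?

Reachable from e168854: {062e466, 4178e23, 68dba66, 770395d, 81d46b4, b6e9d33, b9e6d9e, e168854, e5eb86f, f602496}.
Reachable from 0ab1b3e: {001e54b, 062e466, 0ab1b3e, 81d46b4}.
In e168854's history but not 0ab1b3e's: {4178e23, 68dba66, 770395d, b6e9d33, b9e6d9e, e168854, e5eb86f, f602496} — 8 commits.

8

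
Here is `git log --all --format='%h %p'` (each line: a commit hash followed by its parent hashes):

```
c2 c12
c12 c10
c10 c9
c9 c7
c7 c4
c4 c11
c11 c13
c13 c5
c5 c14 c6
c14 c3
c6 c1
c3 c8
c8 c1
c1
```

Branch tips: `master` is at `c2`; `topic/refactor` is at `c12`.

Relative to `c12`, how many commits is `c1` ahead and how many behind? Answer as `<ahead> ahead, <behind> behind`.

Reachable from c1: {c1}.
Reachable from c12: {c1, c10, c11, c12, c13, c14, c3, c4, c5, c6, c7, c8, c9}.
Only in c1's history (ahead): {} — 0.
Only in c12's history (behind): {c10, c11, c12, c13, c14, c3, c4, c5, c6, c7, c8, c9} — 12.

0 ahead, 12 behind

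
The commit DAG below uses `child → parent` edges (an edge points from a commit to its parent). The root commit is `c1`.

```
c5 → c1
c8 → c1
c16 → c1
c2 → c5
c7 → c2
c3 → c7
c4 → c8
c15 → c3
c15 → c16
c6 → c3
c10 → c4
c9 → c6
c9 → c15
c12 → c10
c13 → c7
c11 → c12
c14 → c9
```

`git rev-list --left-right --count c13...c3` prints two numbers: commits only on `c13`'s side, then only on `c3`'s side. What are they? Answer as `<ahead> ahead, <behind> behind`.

Reachable from c13: {c1, c13, c2, c5, c7}.
Reachable from c3: {c1, c2, c3, c5, c7}.
Only in c13's history (ahead): {c13} — 1.
Only in c3's history (behind): {c3} — 1.

1 ahead, 1 behind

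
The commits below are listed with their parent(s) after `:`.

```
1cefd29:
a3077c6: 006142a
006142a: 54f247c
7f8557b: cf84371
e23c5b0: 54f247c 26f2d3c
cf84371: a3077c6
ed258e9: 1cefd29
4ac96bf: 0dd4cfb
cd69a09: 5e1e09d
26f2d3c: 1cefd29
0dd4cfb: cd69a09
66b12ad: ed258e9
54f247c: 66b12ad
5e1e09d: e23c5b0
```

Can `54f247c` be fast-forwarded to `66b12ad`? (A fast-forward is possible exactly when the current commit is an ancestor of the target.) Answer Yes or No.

No

A fast-forward from 54f247c to 66b12ad is possible iff 54f247c is an ancestor of 66b12ad.
Ancestors of 66b12ad: {1cefd29, 66b12ad, ed258e9}.
54f247c is not among them, so fast-forward is not possible.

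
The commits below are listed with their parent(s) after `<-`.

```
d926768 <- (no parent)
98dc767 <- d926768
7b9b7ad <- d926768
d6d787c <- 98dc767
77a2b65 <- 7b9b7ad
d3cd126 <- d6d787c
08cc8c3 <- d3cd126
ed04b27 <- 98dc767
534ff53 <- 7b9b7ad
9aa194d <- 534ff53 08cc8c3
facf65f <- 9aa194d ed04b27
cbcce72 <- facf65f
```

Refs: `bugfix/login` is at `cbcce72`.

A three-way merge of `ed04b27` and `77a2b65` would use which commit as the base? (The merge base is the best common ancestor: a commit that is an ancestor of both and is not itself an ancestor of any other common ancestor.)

d926768

Ancestors of ed04b27: {98dc767, d926768, ed04b27}.
Ancestors of 77a2b65: {77a2b65, 7b9b7ad, d926768}.
Common ancestors: {d926768}.
The only common ancestor is d926768, so it is the merge base.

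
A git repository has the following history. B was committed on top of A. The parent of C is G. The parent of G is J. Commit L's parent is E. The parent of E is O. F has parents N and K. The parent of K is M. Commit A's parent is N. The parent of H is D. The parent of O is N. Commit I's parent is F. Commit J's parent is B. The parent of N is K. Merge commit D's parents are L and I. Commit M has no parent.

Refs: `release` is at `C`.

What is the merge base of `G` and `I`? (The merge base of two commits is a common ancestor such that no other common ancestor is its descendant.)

N

Ancestors of G: {A, B, G, J, K, M, N}.
Ancestors of I: {F, I, K, M, N}.
Common ancestors: {K, M, N}.
Among these, N is not an ancestor of any other common ancestor — it is the merge base.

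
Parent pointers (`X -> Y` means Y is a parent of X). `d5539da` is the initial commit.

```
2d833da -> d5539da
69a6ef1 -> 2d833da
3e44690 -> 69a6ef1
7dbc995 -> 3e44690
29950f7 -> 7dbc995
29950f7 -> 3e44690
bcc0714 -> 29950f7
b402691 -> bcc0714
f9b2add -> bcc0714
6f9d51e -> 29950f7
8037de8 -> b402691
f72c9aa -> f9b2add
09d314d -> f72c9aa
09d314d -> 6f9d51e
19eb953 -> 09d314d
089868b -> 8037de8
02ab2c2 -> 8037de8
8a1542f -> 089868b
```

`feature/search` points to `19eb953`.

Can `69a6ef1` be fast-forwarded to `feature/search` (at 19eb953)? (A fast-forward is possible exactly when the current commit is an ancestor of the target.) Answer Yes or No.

A fast-forward from 69a6ef1 to 19eb953 is possible iff 69a6ef1 is an ancestor of 19eb953.
Ancestors of 19eb953: {09d314d, 19eb953, 29950f7, 2d833da, 3e44690, 69a6ef1, 6f9d51e, 7dbc995, bcc0714, d5539da, f72c9aa, f9b2add}.
69a6ef1 is among them, so fast-forward is possible.

Yes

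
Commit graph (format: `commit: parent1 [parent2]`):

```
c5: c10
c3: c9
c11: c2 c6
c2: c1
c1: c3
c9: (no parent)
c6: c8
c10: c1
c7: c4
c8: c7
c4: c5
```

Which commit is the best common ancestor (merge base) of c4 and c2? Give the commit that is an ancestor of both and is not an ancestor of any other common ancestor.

Ancestors of c4: {c1, c10, c3, c4, c5, c9}.
Ancestors of c2: {c1, c2, c3, c9}.
Common ancestors: {c1, c3, c9}.
Among these, c1 is not an ancestor of any other common ancestor — it is the merge base.

c1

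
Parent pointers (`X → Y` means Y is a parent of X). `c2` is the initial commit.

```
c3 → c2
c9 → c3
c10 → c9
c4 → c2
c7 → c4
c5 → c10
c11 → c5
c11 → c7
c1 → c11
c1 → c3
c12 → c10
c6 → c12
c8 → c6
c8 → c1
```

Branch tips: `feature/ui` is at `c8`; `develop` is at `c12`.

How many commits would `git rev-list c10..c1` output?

5

Reachable from c1: {c1, c10, c11, c2, c3, c4, c5, c7, c9}.
Reachable from c10: {c10, c2, c3, c9}.
In c1's history but not c10's: {c1, c11, c4, c5, c7} — 5 commits.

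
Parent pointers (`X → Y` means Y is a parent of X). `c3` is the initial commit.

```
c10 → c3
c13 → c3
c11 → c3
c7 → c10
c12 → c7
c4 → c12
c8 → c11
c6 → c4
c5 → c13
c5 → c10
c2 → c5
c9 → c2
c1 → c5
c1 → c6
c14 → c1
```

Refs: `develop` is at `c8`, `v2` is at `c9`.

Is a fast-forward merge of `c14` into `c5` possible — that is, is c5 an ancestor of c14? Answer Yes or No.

Yes

A fast-forward from c5 to c14 is possible iff c5 is an ancestor of c14.
Ancestors of c14: {c1, c10, c12, c13, c14, c3, c4, c5, c6, c7}.
c5 is among them, so fast-forward is possible.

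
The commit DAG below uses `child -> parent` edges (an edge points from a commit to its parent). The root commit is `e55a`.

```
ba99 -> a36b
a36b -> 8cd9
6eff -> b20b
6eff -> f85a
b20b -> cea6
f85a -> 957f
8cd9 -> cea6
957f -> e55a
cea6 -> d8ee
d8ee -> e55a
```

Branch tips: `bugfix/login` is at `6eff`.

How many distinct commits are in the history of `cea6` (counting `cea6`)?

3

Walking parent pointers from cea6: reachable set = {cea6, d8ee, e55a}.
That is 3 commits.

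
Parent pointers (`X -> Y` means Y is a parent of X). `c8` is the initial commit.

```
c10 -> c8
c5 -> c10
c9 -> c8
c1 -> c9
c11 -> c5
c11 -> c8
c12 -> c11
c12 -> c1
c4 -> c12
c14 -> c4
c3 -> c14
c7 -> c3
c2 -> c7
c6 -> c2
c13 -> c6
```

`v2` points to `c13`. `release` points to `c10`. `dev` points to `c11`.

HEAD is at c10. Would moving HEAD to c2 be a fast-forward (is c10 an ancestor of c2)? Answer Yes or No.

A fast-forward from c10 to c2 is possible iff c10 is an ancestor of c2.
Ancestors of c2: {c1, c10, c11, c12, c14, c2, c3, c4, c5, c7, c8, c9}.
c10 is among them, so fast-forward is possible.

Yes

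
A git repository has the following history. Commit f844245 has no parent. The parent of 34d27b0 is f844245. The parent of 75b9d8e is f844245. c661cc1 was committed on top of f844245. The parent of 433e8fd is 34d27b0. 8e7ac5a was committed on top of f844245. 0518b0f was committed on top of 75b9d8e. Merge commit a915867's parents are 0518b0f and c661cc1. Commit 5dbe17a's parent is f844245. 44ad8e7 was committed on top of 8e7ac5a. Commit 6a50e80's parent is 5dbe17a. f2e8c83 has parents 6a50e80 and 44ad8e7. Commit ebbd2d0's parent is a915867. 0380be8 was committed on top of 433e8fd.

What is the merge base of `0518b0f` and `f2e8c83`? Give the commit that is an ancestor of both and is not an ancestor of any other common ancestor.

Ancestors of 0518b0f: {0518b0f, 75b9d8e, f844245}.
Ancestors of f2e8c83: {44ad8e7, 5dbe17a, 6a50e80, 8e7ac5a, f2e8c83, f844245}.
Common ancestors: {f844245}.
The only common ancestor is f844245, so it is the merge base.

f844245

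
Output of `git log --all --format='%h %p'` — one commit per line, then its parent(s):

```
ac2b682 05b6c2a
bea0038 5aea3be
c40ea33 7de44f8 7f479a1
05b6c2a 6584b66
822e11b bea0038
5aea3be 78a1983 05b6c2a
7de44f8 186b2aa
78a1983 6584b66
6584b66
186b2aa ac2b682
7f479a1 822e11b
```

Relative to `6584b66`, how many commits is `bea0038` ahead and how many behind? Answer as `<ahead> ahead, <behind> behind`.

Reachable from bea0038: {05b6c2a, 5aea3be, 6584b66, 78a1983, bea0038}.
Reachable from 6584b66: {6584b66}.
Only in bea0038's history (ahead): {05b6c2a, 5aea3be, 78a1983, bea0038} — 4.
Only in 6584b66's history (behind): {} — 0.

4 ahead, 0 behind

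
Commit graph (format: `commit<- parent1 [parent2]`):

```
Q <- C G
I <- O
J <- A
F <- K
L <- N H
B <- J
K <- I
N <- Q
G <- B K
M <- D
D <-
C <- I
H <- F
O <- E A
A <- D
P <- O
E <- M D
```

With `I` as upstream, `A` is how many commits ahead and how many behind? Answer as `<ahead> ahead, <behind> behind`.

0 ahead, 4 behind

Reachable from A: {A, D}.
Reachable from I: {A, D, E, I, M, O}.
Only in A's history (ahead): {} — 0.
Only in I's history (behind): {E, I, M, O} — 4.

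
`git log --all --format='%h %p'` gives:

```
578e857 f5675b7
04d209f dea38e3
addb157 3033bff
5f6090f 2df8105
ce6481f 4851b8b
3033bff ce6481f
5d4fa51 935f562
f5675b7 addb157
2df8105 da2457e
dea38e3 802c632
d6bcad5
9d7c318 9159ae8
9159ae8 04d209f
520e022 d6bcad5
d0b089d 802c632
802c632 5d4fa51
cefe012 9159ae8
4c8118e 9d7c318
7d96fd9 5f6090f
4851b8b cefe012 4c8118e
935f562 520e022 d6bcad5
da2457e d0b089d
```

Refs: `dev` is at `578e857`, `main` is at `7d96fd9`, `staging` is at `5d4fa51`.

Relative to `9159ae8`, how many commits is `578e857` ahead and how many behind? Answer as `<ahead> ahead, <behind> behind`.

Reachable from 578e857: {04d209f, 3033bff, 4851b8b, 4c8118e, 520e022, 578e857, 5d4fa51, 802c632, 9159ae8, 935f562, 9d7c318, addb157, ce6481f, cefe012, d6bcad5, dea38e3, f5675b7}.
Reachable from 9159ae8: {04d209f, 520e022, 5d4fa51, 802c632, 9159ae8, 935f562, d6bcad5, dea38e3}.
Only in 578e857's history (ahead): {3033bff, 4851b8b, 4c8118e, 578e857, 9d7c318, addb157, ce6481f, cefe012, f5675b7} — 9.
Only in 9159ae8's history (behind): {} — 0.

9 ahead, 0 behind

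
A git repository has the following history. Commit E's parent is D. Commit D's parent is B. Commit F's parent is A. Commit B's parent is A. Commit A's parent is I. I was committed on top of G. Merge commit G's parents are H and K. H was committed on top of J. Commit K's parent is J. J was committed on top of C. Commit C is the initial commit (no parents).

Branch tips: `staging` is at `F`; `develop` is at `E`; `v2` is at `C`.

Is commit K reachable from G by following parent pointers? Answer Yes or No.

Ancestors of G (commits reachable by following parents): {C, G, H, J, K}.
K is in that set, so it is an ancestor of G.

Yes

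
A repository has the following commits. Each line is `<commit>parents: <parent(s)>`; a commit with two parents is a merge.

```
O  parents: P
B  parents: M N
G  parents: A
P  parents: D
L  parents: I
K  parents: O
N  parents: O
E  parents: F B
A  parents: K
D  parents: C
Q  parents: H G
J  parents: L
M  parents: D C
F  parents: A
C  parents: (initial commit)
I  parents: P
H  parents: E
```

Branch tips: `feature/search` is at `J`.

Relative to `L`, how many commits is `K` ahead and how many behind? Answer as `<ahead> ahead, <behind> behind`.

Reachable from K: {C, D, K, O, P}.
Reachable from L: {C, D, I, L, P}.
Only in K's history (ahead): {K, O} — 2.
Only in L's history (behind): {I, L} — 2.

2 ahead, 2 behind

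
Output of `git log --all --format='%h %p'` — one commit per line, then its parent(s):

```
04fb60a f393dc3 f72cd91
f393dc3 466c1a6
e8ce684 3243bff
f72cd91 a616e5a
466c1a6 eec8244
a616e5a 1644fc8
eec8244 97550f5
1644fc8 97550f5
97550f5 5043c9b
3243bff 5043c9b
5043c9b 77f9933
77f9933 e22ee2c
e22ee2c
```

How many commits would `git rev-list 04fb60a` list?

11

Walking parent pointers from 04fb60a: reachable set = {04fb60a, 1644fc8, 466c1a6, 5043c9b, 77f9933, 97550f5, a616e5a, e22ee2c, eec8244, f393dc3, f72cd91}.
That is 11 commits.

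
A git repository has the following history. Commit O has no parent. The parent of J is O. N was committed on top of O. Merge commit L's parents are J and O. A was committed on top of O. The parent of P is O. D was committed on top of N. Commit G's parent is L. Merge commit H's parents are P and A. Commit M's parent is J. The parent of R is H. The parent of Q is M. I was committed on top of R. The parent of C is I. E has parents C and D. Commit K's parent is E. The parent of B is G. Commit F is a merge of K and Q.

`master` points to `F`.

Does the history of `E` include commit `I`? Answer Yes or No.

Yes

Ancestors of E (commits reachable by following parents): {A, C, D, E, H, I, N, O, P, R}.
I is in that set, so it is an ancestor of E.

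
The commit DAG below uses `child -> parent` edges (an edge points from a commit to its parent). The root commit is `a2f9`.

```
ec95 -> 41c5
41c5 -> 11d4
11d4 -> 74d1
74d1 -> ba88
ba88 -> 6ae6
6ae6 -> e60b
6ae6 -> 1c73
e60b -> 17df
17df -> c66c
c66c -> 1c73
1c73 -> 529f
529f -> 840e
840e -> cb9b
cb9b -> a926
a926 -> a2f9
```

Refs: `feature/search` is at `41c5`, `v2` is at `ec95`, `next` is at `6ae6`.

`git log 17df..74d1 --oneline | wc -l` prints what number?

4

Reachable from 74d1: {17df, 1c73, 529f, 6ae6, 74d1, 840e, a2f9, a926, ba88, c66c, cb9b, e60b}.
Reachable from 17df: {17df, 1c73, 529f, 840e, a2f9, a926, c66c, cb9b}.
In 74d1's history but not 17df's: {6ae6, 74d1, ba88, e60b} — 4 commits.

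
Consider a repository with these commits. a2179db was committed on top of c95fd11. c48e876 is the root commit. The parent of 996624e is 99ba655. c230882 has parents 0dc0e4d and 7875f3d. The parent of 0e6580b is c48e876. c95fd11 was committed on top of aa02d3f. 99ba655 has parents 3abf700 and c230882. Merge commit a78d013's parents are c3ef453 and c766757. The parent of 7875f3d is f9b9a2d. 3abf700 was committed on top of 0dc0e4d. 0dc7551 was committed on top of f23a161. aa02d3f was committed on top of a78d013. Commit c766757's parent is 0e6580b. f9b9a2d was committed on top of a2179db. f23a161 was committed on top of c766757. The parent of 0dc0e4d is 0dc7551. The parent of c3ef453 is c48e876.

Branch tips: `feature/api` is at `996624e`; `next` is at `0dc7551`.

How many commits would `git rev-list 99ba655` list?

Walking parent pointers from 99ba655: reachable set = {0dc0e4d, 0dc7551, 0e6580b, 3abf700, 7875f3d, 99ba655, a2179db, a78d013, aa02d3f, c230882, c3ef453, c48e876, c766757, c95fd11, f23a161, f9b9a2d}.
That is 16 commits.

16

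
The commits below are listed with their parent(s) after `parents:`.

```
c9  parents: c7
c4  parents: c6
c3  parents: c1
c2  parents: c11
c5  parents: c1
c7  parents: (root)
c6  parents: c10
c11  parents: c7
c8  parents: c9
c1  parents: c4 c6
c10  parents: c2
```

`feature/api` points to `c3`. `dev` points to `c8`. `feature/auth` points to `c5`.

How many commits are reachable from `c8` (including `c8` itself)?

Walking parent pointers from c8: reachable set = {c7, c8, c9}.
That is 3 commits.

3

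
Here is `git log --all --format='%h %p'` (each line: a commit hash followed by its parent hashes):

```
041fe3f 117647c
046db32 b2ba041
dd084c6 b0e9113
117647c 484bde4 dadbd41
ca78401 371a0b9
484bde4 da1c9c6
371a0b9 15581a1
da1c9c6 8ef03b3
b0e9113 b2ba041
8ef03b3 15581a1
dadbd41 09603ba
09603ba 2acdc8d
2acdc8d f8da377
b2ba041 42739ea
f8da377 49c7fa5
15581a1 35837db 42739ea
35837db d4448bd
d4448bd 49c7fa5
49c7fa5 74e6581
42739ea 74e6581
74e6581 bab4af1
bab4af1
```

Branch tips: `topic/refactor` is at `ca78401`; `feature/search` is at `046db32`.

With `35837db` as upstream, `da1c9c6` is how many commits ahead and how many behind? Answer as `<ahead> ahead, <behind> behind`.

4 ahead, 0 behind

Reachable from da1c9c6: {15581a1, 35837db, 42739ea, 49c7fa5, 74e6581, 8ef03b3, bab4af1, d4448bd, da1c9c6}.
Reachable from 35837db: {35837db, 49c7fa5, 74e6581, bab4af1, d4448bd}.
Only in da1c9c6's history (ahead): {15581a1, 42739ea, 8ef03b3, da1c9c6} — 4.
Only in 35837db's history (behind): {} — 0.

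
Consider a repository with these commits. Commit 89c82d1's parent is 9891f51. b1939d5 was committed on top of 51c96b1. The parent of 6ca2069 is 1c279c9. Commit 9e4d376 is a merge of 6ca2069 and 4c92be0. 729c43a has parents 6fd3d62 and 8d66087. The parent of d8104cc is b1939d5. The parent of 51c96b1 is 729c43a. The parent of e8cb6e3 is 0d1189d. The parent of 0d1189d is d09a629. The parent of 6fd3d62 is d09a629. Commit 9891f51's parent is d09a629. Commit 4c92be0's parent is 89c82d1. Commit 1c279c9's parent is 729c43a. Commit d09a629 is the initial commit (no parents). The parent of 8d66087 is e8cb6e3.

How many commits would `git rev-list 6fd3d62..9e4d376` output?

10

Reachable from 9e4d376: {0d1189d, 1c279c9, 4c92be0, 6ca2069, 6fd3d62, 729c43a, 89c82d1, 8d66087, 9891f51, 9e4d376, d09a629, e8cb6e3}.
Reachable from 6fd3d62: {6fd3d62, d09a629}.
In 9e4d376's history but not 6fd3d62's: {0d1189d, 1c279c9, 4c92be0, 6ca2069, 729c43a, 89c82d1, 8d66087, 9891f51, 9e4d376, e8cb6e3} — 10 commits.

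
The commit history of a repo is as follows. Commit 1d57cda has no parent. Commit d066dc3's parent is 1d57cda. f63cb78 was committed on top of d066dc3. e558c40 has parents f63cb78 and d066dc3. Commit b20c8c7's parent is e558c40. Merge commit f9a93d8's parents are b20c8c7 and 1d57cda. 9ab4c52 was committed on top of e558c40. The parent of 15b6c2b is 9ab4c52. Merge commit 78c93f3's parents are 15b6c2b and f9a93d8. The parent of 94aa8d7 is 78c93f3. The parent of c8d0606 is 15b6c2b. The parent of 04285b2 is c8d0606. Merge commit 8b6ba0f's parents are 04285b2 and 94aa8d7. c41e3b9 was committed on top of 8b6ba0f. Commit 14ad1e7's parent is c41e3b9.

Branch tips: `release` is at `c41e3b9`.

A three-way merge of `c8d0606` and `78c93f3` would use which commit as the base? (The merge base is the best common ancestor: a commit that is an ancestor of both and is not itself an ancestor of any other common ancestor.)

Ancestors of c8d0606: {15b6c2b, 1d57cda, 9ab4c52, c8d0606, d066dc3, e558c40, f63cb78}.
Ancestors of 78c93f3: {15b6c2b, 1d57cda, 78c93f3, 9ab4c52, b20c8c7, d066dc3, e558c40, f63cb78, f9a93d8}.
Common ancestors: {15b6c2b, 1d57cda, 9ab4c52, d066dc3, e558c40, f63cb78}.
Among these, 15b6c2b is not an ancestor of any other common ancestor — it is the merge base.

15b6c2b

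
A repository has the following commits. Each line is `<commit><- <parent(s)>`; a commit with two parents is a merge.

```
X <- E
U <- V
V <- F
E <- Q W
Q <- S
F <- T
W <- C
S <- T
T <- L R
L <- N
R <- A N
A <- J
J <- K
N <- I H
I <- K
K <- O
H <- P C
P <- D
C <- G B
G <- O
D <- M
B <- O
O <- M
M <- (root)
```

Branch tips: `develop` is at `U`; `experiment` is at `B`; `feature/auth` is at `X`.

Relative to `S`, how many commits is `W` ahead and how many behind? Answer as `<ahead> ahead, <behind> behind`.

1 ahead, 12 behind

Reachable from W: {B, C, G, M, O, W}.
Reachable from S: {A, B, C, D, G, H, I, J, K, L, M, N, O, P, R, S, T}.
Only in W's history (ahead): {W} — 1.
Only in S's history (behind): {A, D, H, I, J, K, L, N, P, R, S, T} — 12.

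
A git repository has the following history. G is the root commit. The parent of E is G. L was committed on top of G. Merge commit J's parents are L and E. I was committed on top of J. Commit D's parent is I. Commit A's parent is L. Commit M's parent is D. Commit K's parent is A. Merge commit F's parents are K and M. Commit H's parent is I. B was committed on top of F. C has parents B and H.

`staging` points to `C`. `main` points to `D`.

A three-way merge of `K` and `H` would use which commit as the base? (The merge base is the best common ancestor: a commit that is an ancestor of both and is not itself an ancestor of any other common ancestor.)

L

Ancestors of K: {A, G, K, L}.
Ancestors of H: {E, G, H, I, J, L}.
Common ancestors: {G, L}.
Among these, L is not an ancestor of any other common ancestor — it is the merge base.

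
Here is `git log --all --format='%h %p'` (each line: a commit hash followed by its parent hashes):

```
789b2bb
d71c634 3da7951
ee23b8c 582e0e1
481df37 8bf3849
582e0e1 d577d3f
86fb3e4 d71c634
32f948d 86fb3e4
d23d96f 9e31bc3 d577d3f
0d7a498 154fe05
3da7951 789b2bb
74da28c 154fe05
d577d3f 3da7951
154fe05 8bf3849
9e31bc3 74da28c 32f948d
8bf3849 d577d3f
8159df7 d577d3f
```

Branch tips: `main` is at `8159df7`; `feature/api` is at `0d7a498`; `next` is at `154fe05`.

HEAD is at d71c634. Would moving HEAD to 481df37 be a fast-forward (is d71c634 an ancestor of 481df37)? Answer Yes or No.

A fast-forward from d71c634 to 481df37 is possible iff d71c634 is an ancestor of 481df37.
Ancestors of 481df37: {3da7951, 481df37, 789b2bb, 8bf3849, d577d3f}.
d71c634 is not among them, so fast-forward is not possible.

No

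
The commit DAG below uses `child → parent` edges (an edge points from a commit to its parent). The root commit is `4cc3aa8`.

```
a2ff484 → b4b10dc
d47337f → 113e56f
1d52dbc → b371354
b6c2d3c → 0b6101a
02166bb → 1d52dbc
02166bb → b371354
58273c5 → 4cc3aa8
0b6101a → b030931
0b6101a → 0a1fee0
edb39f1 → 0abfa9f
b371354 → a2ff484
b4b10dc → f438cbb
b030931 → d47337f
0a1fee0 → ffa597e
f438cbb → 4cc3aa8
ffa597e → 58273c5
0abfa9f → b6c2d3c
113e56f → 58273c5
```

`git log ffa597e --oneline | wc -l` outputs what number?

3

Walking parent pointers from ffa597e: reachable set = {4cc3aa8, 58273c5, ffa597e}.
That is 3 commits.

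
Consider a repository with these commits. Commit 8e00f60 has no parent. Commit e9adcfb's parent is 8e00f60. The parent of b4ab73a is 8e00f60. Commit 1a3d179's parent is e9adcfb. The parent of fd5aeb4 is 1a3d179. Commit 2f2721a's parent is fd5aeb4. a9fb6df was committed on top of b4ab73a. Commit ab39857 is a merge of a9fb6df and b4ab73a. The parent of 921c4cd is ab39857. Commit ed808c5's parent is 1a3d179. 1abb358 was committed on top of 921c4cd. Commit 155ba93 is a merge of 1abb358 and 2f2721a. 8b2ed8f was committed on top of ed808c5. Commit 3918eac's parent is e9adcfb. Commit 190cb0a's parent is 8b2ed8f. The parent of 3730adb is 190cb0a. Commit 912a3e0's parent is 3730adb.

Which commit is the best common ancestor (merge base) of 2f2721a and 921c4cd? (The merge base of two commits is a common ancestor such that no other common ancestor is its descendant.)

8e00f60

Ancestors of 2f2721a: {1a3d179, 2f2721a, 8e00f60, e9adcfb, fd5aeb4}.
Ancestors of 921c4cd: {8e00f60, 921c4cd, a9fb6df, ab39857, b4ab73a}.
Common ancestors: {8e00f60}.
The only common ancestor is 8e00f60, so it is the merge base.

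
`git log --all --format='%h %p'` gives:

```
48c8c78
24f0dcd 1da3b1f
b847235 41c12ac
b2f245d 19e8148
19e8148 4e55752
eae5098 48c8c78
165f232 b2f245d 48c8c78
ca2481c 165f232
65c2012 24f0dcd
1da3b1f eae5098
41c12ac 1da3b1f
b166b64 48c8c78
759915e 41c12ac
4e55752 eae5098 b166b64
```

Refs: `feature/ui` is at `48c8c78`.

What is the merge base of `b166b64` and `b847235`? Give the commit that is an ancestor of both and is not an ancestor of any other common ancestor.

Ancestors of b166b64: {48c8c78, b166b64}.
Ancestors of b847235: {1da3b1f, 41c12ac, 48c8c78, b847235, eae5098}.
Common ancestors: {48c8c78}.
The only common ancestor is 48c8c78, so it is the merge base.

48c8c78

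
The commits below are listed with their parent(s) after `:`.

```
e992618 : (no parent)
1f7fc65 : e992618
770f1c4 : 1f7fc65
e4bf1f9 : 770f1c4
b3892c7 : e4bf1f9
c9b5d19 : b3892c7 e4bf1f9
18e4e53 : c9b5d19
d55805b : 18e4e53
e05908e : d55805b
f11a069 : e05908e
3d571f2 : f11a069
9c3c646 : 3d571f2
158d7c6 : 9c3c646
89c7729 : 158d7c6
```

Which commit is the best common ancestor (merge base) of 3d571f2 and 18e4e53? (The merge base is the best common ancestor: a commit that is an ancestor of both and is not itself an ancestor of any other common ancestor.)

Ancestors of 3d571f2: {18e4e53, 1f7fc65, 3d571f2, 770f1c4, b3892c7, c9b5d19, d55805b, e05908e, e4bf1f9, e992618, f11a069}.
Ancestors of 18e4e53: {18e4e53, 1f7fc65, 770f1c4, b3892c7, c9b5d19, e4bf1f9, e992618}.
Common ancestors: {18e4e53, 1f7fc65, 770f1c4, b3892c7, c9b5d19, e4bf1f9, e992618}.
Among these, 18e4e53 is not an ancestor of any other common ancestor — it is the merge base.

18e4e53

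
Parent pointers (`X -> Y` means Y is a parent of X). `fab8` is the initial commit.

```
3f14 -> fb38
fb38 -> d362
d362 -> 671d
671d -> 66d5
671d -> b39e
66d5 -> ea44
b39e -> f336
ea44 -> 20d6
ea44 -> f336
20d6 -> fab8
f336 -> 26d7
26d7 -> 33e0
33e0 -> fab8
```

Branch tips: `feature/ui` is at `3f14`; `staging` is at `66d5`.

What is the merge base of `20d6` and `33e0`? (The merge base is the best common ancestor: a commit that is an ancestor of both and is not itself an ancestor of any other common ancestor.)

Ancestors of 20d6: {20d6, fab8}.
Ancestors of 33e0: {33e0, fab8}.
Common ancestors: {fab8}.
The only common ancestor is fab8, so it is the merge base.

fab8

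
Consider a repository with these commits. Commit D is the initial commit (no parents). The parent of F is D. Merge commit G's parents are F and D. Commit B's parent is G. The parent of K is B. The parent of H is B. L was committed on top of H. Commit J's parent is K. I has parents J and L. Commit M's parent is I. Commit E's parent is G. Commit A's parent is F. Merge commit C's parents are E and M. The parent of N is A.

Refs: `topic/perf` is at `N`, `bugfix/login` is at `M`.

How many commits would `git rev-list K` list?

5

Walking parent pointers from K: reachable set = {B, D, F, G, K}.
That is 5 commits.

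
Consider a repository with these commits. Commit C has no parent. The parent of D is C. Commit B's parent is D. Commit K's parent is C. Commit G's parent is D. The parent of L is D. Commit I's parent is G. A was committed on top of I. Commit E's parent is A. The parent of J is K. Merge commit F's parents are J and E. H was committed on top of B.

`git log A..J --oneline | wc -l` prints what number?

Reachable from J: {C, J, K}.
Reachable from A: {A, C, D, G, I}.
In J's history but not A's: {J, K} — 2 commits.

2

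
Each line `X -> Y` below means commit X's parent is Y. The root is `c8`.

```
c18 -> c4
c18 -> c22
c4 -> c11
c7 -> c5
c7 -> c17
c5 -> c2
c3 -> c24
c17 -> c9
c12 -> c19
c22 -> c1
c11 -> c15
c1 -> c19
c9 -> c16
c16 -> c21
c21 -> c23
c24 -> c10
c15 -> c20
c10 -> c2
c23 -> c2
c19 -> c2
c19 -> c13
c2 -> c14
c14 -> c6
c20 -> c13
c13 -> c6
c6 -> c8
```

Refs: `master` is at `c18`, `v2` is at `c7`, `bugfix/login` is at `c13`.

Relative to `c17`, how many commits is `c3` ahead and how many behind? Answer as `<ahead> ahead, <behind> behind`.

Reachable from c3: {c10, c14, c2, c24, c3, c6, c8}.
Reachable from c17: {c14, c16, c17, c2, c21, c23, c6, c8, c9}.
Only in c3's history (ahead): {c10, c24, c3} — 3.
Only in c17's history (behind): {c16, c17, c21, c23, c9} — 5.

3 ahead, 5 behind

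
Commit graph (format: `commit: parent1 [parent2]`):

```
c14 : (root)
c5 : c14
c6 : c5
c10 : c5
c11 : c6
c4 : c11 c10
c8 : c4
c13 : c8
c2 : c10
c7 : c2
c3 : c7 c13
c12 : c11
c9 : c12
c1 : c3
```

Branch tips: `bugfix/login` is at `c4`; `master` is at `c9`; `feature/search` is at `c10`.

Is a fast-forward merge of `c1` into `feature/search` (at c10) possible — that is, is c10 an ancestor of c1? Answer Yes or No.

A fast-forward from c10 to c1 is possible iff c10 is an ancestor of c1.
Ancestors of c1: {c1, c10, c11, c13, c14, c2, c3, c4, c5, c6, c7, c8}.
c10 is among them, so fast-forward is possible.

Yes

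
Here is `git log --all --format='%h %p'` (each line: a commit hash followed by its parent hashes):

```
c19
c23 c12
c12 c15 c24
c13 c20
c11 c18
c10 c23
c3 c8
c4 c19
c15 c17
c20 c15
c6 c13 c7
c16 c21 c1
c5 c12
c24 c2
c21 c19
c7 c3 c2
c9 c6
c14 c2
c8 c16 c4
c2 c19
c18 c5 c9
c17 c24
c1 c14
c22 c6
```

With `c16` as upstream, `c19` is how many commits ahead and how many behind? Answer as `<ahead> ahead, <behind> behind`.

0 ahead, 5 behind

Reachable from c19: {c19}.
Reachable from c16: {c1, c14, c16, c19, c2, c21}.
Only in c19's history (ahead): {} — 0.
Only in c16's history (behind): {c1, c14, c16, c2, c21} — 5.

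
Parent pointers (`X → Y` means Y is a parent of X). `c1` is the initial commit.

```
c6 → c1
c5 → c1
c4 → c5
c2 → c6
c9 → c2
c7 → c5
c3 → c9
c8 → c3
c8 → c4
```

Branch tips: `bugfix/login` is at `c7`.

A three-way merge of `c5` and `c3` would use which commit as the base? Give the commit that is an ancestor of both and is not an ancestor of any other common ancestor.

Ancestors of c5: {c1, c5}.
Ancestors of c3: {c1, c2, c3, c6, c9}.
Common ancestors: {c1}.
The only common ancestor is c1, so it is the merge base.

c1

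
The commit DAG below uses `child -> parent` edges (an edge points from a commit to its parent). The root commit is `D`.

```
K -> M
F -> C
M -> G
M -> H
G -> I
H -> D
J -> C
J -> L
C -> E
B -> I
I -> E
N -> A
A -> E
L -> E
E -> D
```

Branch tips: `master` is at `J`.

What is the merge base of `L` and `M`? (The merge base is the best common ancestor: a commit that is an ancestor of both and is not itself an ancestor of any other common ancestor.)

Ancestors of L: {D, E, L}.
Ancestors of M: {D, E, G, H, I, M}.
Common ancestors: {D, E}.
Among these, E is not an ancestor of any other common ancestor — it is the merge base.

E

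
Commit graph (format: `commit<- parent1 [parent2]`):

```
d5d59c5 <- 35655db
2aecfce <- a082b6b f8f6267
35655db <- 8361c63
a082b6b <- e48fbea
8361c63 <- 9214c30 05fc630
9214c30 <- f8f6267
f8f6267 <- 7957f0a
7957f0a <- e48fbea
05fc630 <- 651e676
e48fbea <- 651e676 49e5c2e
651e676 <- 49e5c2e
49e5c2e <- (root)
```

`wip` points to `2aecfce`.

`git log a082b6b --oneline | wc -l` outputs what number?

4

Walking parent pointers from a082b6b: reachable set = {49e5c2e, 651e676, a082b6b, e48fbea}.
That is 4 commits.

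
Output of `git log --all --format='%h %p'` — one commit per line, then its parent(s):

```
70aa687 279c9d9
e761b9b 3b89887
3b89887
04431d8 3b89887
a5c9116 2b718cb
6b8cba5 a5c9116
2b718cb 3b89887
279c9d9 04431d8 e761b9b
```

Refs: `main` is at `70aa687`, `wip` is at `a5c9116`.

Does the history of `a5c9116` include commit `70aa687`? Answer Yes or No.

No

Ancestors of a5c9116: {2b718cb, 3b89887, a5c9116}.
70aa687 is not in that set, so it is not an ancestor of a5c9116.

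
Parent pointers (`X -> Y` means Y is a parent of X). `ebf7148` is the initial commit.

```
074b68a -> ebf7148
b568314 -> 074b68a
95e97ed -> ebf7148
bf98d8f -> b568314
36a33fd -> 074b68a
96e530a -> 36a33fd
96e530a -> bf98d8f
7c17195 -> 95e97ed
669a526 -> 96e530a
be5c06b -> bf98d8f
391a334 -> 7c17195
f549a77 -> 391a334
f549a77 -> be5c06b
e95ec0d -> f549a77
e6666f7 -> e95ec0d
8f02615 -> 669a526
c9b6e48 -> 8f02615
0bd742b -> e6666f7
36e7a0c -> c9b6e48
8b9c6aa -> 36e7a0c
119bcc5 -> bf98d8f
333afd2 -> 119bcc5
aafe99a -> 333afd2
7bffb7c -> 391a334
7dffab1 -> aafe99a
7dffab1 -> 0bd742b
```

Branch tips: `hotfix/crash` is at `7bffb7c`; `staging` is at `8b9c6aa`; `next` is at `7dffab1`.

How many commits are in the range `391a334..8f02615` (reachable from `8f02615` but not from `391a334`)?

7

Reachable from 8f02615: {074b68a, 36a33fd, 669a526, 8f02615, 96e530a, b568314, bf98d8f, ebf7148}.
Reachable from 391a334: {391a334, 7c17195, 95e97ed, ebf7148}.
In 8f02615's history but not 391a334's: {074b68a, 36a33fd, 669a526, 8f02615, 96e530a, b568314, bf98d8f} — 7 commits.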